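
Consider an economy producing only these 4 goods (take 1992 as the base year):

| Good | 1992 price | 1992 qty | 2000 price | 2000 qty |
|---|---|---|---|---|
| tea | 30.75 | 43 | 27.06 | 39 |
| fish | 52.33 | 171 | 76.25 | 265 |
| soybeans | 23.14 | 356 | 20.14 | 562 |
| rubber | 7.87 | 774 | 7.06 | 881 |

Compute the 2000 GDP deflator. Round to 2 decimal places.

110.84

Nominal GDP 2000 = 27.06·39 + 76.25·265 + 20.14·562 + 7.06·881 = 38800.13.
Real GDP 2000 (at 1992 prices) = 30.75·39 + 52.33·265 + 23.14·562 + 7.87·881 = 35004.85.
Deflator = Nominal/Real × 100 = 38800.13/35004.85 × 100 = 110.842.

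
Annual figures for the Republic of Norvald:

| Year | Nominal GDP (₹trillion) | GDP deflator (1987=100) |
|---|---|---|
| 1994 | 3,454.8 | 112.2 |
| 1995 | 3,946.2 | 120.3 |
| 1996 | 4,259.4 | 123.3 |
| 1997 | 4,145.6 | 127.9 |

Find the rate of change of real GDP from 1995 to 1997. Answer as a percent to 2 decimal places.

Real GDP 1995 = 3946.2/1.203 = 3280.30.
Real GDP 1997 = 4145.6/1.279 = 3241.28.
Change = 3241.28/3280.30 − 1 = -0.0119.

-1.19%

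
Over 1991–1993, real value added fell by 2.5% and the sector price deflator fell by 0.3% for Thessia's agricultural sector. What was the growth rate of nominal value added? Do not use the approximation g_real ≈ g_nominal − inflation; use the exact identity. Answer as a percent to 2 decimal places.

-2.79%

(1 + g_nom) = (1 + g_real)(1 + π) = 0.9750 × 0.9970 = 0.97208.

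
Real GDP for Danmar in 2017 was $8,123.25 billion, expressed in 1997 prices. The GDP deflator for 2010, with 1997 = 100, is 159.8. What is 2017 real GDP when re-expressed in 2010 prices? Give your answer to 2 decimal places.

$12,980.95 billion

Real GDP in 2010 prices = Real GDP in 1997 prices × (P_2010/P_1997) = 8123.25 × 1.598 = 12980.95.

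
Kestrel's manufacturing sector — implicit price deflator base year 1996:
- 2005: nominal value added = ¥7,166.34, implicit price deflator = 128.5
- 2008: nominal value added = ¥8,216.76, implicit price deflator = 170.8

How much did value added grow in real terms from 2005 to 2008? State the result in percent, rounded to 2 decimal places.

-13.74%

Real value added 2005 = 7166.34 / 1.285 = 5576.92.
Real value added 2008 = 8216.76 / 1.708 = 4810.75.
Real growth = 4810.75 / 5576.92 − 1 = -0.1374.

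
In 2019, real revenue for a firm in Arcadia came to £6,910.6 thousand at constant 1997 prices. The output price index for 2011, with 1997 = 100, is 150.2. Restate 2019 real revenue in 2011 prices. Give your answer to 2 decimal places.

£10,379.72 thousand

Real revenue in 2011 prices = Real revenue in 1997 prices × (P_2011/P_1997) = 6910.6 × 1.502 = 10379.72.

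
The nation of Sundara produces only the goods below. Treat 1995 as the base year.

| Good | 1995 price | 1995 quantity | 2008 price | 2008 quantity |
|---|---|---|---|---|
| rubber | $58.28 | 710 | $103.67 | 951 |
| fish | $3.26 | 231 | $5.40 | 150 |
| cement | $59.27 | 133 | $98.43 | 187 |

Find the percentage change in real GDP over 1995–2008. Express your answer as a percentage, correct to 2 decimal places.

Real GDP 1995 = Nominal GDP 1995 = 58.28·710 + 3.26·231 + 59.27·133 = 50014.77.
Real GDP 2008 (at 1995 prices) = 58.28·951 + 3.26·150 + 59.27·187 = 66996.77.
Real growth = 66996.77/50014.77 − 1 = 0.3395.

33.95%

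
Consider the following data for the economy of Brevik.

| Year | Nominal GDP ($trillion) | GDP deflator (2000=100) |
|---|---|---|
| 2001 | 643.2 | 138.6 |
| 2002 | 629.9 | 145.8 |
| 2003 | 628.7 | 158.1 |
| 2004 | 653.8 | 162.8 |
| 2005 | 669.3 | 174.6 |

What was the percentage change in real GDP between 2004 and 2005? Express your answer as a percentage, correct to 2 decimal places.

-4.55%

Real GDP 2004 = 653.8/1.628 = 401.60.
Real GDP 2005 = 669.3/1.746 = 383.33.
Change = 383.33/401.60 − 1 = -0.0455.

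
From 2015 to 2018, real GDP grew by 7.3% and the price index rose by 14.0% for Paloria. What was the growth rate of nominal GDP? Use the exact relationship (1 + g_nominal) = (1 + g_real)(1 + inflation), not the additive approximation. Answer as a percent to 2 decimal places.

(1 + g_nom) = (1 + g_real)(1 + π) = 1.0730 × 1.1400 = 1.22322.

22.32%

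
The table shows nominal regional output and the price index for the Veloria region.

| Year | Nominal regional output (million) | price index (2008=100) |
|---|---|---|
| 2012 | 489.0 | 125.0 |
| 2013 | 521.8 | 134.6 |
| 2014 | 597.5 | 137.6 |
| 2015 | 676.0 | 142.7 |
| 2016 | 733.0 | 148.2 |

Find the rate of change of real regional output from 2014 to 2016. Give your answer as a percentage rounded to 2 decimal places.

Real regional output 2014 = 597.5/1.376 = 434.23.
Real regional output 2016 = 733.0/1.482 = 494.60.
Change = 494.60/434.23 − 1 = 0.1390.

13.90%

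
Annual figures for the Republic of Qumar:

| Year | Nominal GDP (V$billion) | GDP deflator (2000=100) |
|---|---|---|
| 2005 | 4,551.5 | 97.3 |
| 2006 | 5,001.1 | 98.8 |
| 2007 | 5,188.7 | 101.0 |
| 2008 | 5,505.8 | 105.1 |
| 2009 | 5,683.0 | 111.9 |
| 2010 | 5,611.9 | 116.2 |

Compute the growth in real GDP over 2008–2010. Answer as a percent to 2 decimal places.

Real GDP 2008 = 5505.8/1.051 = 5238.63.
Real GDP 2010 = 5611.9/1.162 = 4829.52.
Change = 4829.52/5238.63 − 1 = -0.0781.

-7.81%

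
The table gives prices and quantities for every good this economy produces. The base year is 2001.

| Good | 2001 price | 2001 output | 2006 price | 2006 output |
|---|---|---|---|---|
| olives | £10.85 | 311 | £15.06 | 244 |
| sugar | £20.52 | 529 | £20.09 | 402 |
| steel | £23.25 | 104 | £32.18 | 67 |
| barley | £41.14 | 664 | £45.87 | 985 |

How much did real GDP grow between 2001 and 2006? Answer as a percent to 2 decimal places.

Real GDP 2001 = Nominal GDP 2001 = 10.85·311 + 20.52·529 + 23.25·104 + 41.14·664 = 43964.39.
Real GDP 2006 (at 2001 prices) = 10.85·244 + 20.52·402 + 23.25·67 + 41.14·985 = 52977.09.
Real growth = 52977.09/43964.39 − 1 = 0.2050.

20.50%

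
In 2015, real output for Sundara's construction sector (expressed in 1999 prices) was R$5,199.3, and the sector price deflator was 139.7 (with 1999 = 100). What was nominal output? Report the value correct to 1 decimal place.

R$7,263.4

Nominal output = Real × (sector price deflator/100) = 5199.3 × 1.397 = 7263.42.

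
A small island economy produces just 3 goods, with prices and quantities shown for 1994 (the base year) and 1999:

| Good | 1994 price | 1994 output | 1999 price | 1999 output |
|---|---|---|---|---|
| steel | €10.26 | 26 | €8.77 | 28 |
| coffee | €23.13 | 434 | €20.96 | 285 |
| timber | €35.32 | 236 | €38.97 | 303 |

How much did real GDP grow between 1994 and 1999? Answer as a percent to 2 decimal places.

Real GDP 1994 = Nominal GDP 1994 = 10.26·26 + 23.13·434 + 35.32·236 = 18640.70.
Real GDP 1999 (at 1994 prices) = 10.26·28 + 23.13·285 + 35.32·303 = 17581.29.
Real growth = 17581.29/18640.70 − 1 = -0.0568.

-5.68%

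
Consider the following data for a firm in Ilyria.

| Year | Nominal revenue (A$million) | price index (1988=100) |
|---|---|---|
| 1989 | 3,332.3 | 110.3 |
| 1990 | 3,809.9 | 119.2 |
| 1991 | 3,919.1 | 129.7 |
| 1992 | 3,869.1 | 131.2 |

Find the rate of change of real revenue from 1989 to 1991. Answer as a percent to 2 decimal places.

Real revenue 1989 = 3332.3/1.103 = 3021.12.
Real revenue 1991 = 3919.1/1.297 = 3021.67.
Change = 3021.67/3021.12 − 1 = 0.0002.

0.02%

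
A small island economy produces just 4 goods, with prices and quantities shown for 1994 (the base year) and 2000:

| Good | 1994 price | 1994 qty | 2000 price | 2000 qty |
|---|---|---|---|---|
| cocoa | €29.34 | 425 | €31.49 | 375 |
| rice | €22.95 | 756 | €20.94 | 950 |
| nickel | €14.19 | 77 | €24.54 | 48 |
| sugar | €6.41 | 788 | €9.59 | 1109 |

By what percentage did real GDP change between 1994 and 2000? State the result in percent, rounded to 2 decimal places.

Real GDP 1994 = Nominal GDP 1994 = 29.34·425 + 22.95·756 + 14.19·77 + 6.41·788 = 35963.41.
Real GDP 2000 (at 1994 prices) = 29.34·375 + 22.95·950 + 14.19·48 + 6.41·1109 = 40594.81.
Real growth = 40594.81/35963.41 − 1 = 0.1288.

12.88%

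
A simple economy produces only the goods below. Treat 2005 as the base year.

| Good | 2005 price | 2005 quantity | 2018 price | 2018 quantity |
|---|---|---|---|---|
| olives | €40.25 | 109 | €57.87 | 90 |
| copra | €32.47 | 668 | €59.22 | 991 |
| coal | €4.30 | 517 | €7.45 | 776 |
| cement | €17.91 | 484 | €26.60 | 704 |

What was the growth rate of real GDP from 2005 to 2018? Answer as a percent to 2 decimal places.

39.97%

Real GDP 2005 = Nominal GDP 2005 = 40.25·109 + 32.47·668 + 4.30·517 + 17.91·484 = 36968.75.
Real GDP 2018 (at 2005 prices) = 40.25·90 + 32.47·991 + 4.30·776 + 17.91·704 = 51745.71.
Real growth = 51745.71/36968.75 − 1 = 0.3997.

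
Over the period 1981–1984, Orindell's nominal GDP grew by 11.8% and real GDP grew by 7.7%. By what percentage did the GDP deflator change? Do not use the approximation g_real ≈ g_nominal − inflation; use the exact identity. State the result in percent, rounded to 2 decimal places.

3.81%

(1 + g_nom) = (1 + g_real)(1 + π), so π = 1.1180 / 1.0770 − 1 = 0.03807.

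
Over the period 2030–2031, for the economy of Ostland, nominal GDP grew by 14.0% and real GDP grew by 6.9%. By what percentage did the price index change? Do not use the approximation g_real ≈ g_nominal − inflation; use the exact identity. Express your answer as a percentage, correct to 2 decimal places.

(1 + g_nom) = (1 + g_real)(1 + π), so π = 1.1400 / 1.0690 − 1 = 0.06642.

6.64%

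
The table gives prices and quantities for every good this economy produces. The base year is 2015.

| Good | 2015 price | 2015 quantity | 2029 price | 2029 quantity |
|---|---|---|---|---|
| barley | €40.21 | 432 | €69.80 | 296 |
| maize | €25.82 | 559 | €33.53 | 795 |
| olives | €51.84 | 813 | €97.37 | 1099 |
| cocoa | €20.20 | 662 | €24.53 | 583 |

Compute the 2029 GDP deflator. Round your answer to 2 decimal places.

166.66

Nominal GDP 2029 = 69.80·296 + 33.53·795 + 97.37·1099 + 24.53·583 = 168627.77.
Real GDP 2029 (at 2015 prices) = 40.21·296 + 25.82·795 + 51.84·1099 + 20.20·583 = 101177.82.
Deflator = Nominal/Real × 100 = 168627.77/101177.82 × 100 = 166.665.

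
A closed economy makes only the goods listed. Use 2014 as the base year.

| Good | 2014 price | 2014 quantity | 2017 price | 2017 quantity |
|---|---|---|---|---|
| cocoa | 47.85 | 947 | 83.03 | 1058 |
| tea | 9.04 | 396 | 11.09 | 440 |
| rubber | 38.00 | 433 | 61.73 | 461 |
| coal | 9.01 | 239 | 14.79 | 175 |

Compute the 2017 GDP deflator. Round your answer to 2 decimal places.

167.94

Nominal GDP 2017 = 83.03·1058 + 11.09·440 + 61.73·461 + 14.79·175 = 123771.12.
Real GDP 2017 (at 2014 prices) = 47.85·1058 + 9.04·440 + 38.00·461 + 9.01·175 = 73697.65.
Deflator = Nominal/Real × 100 = 123771.12/73697.65 × 100 = 167.944.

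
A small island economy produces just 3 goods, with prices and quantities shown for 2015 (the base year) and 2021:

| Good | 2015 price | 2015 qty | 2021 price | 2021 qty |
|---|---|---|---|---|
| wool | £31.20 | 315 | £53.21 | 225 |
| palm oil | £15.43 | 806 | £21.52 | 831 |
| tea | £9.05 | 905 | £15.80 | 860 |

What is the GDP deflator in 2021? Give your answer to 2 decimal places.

Nominal GDP 2021 = 53.21·225 + 21.52·831 + 15.80·860 = 43443.37.
Real GDP 2021 (at 2015 prices) = 31.20·225 + 15.43·831 + 9.05·860 = 27625.33.
Deflator = Nominal/Real × 100 = 43443.37/27625.33 × 100 = 157.259.

157.26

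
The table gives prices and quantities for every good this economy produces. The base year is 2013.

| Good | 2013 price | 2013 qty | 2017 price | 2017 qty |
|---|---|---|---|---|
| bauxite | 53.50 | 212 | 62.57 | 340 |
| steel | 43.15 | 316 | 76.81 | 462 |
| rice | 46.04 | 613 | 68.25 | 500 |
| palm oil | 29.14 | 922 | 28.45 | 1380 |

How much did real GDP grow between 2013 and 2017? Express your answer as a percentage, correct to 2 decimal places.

26.59%

Real GDP 2013 = Nominal GDP 2013 = 53.50·212 + 43.15·316 + 46.04·613 + 29.14·922 = 80067.00.
Real GDP 2017 (at 2013 prices) = 53.50·340 + 43.15·462 + 46.04·500 + 29.14·1380 = 101358.50.
Real growth = 101358.50/80067.00 − 1 = 0.2659.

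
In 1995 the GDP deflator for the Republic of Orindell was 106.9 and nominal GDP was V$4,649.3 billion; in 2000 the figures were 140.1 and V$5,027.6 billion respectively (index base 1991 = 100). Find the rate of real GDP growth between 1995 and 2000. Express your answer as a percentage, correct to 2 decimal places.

-17.49%

Deflate each year: 1995 → 4649.3/1.069 = 4349.20; 2000 → 5027.6/1.401 = 3588.58.
So real GDP changed by 3588.58/4349.20 − 1 = -0.1749, i.e. -17.49%.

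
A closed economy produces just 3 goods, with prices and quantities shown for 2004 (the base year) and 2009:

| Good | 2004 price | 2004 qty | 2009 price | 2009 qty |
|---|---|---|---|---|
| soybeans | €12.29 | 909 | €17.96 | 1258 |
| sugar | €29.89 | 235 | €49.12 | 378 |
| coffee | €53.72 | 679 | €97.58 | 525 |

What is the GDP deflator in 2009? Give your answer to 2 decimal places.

Nominal GDP 2009 = 17.96·1258 + 49.12·378 + 97.58·525 = 92390.54.
Real GDP 2009 (at 2004 prices) = 12.29·1258 + 29.89·378 + 53.72·525 = 54962.24.
Deflator = Nominal/Real × 100 = 92390.54/54962.24 × 100 = 168.098.

168.10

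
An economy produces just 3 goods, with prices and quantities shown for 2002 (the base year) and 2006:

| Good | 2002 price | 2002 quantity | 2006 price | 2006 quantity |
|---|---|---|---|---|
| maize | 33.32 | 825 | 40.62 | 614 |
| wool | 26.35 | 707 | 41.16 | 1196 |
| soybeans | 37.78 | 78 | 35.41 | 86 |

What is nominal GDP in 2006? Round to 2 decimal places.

77213.30

Nominal GDP 2006 = Σ (p_2006 × q_2006) = 40.62·614 + 41.16·1196 + 35.41·86 = 77213.30.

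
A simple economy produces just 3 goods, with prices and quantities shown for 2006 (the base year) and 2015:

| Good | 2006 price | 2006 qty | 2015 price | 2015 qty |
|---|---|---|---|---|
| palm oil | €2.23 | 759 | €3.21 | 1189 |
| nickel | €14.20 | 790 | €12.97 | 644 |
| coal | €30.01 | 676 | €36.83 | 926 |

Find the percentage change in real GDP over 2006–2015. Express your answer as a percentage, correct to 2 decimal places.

Real GDP 2006 = Nominal GDP 2006 = 2.23·759 + 14.20·790 + 30.01·676 = 33197.33.
Real GDP 2015 (at 2006 prices) = 2.23·1189 + 14.20·644 + 30.01·926 = 39585.53.
Real growth = 39585.53/33197.33 − 1 = 0.1924.

19.24%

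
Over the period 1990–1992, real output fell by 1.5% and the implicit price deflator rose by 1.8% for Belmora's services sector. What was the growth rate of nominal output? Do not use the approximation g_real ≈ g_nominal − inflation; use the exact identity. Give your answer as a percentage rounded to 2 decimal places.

(1 + g_nom) = (1 + g_real)(1 + π) = 0.9850 × 1.0180 = 1.00273.

0.27%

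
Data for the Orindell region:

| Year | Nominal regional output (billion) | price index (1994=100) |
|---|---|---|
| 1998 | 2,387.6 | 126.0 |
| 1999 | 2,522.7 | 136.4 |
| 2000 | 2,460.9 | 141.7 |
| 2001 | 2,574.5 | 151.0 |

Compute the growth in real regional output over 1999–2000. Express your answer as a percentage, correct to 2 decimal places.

Real regional output 1999 = 2522.7/1.364 = 1849.49.
Real regional output 2000 = 2460.9/1.417 = 1736.70.
Change = 1736.70/1849.49 − 1 = -0.0610.

-6.10%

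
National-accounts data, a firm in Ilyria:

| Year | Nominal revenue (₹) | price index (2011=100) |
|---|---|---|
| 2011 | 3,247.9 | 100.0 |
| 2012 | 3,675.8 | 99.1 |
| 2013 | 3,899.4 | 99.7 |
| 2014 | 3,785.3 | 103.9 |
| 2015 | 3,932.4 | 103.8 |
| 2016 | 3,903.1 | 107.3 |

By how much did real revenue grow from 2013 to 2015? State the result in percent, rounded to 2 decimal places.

-3.14%

Real revenue 2013 = 3899.4/0.997 = 3911.13.
Real revenue 2015 = 3932.4/1.038 = 3788.44.
Change = 3788.44/3911.13 − 1 = -0.0314.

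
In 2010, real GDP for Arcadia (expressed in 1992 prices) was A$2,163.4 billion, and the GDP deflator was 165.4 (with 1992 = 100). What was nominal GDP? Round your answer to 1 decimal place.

A$3,578.3 billion

Nominal GDP = Real × (GDP deflator/100) = 2163.4 × 1.654 = 3578.26.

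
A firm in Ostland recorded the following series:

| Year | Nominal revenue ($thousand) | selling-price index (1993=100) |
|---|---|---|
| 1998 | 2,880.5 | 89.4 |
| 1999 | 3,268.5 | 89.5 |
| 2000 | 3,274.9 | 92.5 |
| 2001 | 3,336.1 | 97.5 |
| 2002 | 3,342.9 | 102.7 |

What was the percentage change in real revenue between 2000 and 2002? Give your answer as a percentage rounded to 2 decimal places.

Real revenue 2000 = 3274.9/0.925 = 3540.43.
Real revenue 2002 = 3342.9/1.027 = 3255.01.
Change = 3255.01/3540.43 − 1 = -0.0806.

-8.06%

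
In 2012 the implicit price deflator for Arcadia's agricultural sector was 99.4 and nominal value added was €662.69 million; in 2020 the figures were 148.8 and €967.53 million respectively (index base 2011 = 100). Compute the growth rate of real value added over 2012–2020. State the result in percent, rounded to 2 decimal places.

Deflate each year: 2012 → 662.69/0.994 = 666.69; 2020 → 967.53/1.488 = 650.22.
So real value added changed by 650.22/666.69 − 1 = -0.0247, i.e. -2.47%.

-2.47%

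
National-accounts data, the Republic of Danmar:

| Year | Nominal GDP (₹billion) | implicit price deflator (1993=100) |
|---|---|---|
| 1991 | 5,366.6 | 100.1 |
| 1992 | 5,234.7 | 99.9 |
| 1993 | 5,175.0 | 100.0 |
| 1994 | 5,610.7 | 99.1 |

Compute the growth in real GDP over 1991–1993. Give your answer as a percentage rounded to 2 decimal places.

Real GDP 1991 = 5366.6/1.001 = 5361.24.
Real GDP 1993 = 5175.0/1.000 = 5175.00.
Change = 5175.00/5361.24 − 1 = -0.0347.

-3.47%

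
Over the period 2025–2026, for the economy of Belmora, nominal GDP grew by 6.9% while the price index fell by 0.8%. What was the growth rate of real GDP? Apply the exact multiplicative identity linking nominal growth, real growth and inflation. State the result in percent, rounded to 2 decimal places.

(1 + g_nom) = (1 + g_real)(1 + π), so g_real = 1.0690 / 0.9920 − 1 = 0.07762.

7.76%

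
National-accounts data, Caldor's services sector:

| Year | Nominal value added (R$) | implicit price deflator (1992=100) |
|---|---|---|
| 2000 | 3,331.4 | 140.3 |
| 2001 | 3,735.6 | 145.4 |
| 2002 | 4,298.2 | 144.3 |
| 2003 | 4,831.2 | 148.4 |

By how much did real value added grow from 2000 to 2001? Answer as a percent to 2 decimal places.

8.20%

Real value added 2000 = 3331.4/1.403 = 2374.48.
Real value added 2001 = 3735.6/1.454 = 2569.19.
Change = 2569.19/2374.48 − 1 = 0.0820.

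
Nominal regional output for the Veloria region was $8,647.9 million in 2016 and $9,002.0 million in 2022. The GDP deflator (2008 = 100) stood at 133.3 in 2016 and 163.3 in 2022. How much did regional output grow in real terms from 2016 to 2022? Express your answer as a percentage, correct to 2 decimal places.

Deflate each year: 2016 → 8647.9/1.333 = 6487.55; 2022 → 9002.0/1.633 = 5512.55.
So real regional output changed by 5512.55/6487.55 − 1 = -0.1503, i.e. -15.03%.

-15.03%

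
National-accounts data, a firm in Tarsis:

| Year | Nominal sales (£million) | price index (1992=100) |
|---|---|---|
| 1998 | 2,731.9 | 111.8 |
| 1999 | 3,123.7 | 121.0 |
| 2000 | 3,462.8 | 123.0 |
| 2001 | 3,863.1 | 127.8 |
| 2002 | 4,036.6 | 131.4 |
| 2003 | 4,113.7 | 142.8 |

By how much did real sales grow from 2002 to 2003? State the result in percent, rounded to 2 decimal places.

Real sales 2002 = 4036.6/1.314 = 3071.99.
Real sales 2003 = 4113.7/1.428 = 2880.74.
Change = 2880.74/3071.99 − 1 = -0.0623.

-6.23%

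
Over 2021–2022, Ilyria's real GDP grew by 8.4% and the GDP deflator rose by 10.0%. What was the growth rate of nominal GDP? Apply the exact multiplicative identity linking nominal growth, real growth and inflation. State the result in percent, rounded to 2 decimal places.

(1 + g_nom) = (1 + g_real)(1 + π) = 1.0840 × 1.1000 = 1.19240.

19.24%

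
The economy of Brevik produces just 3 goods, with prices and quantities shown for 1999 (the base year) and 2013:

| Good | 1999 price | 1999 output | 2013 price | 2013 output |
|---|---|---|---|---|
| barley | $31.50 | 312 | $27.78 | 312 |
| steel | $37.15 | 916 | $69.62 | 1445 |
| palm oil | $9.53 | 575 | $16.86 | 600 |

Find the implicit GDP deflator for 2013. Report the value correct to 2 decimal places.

Nominal GDP 2013 = 27.78·312 + 69.62·1445 + 16.86·600 = 119384.26.
Real GDP 2013 (at 1999 prices) = 31.50·312 + 37.15·1445 + 9.53·600 = 69227.75.
Deflator = Nominal/Real × 100 = 119384.26/69227.75 × 100 = 172.451.

172.45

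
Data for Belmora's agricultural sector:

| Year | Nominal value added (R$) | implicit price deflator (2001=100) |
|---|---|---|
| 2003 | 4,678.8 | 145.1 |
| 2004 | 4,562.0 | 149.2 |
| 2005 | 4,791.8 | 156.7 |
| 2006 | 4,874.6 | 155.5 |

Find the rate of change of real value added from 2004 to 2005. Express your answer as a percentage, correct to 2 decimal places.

0.01%

Real value added 2004 = 4562.0/1.492 = 3057.64.
Real value added 2005 = 4791.8/1.567 = 3057.95.
Change = 3057.95/3057.64 − 1 = 0.0001.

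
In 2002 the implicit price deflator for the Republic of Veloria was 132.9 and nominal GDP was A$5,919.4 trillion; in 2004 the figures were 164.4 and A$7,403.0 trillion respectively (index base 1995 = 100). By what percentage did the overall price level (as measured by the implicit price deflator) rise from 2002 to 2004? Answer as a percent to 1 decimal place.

Price-level change = 164.4 / 132.9 − 1 = 0.2370.

23.7%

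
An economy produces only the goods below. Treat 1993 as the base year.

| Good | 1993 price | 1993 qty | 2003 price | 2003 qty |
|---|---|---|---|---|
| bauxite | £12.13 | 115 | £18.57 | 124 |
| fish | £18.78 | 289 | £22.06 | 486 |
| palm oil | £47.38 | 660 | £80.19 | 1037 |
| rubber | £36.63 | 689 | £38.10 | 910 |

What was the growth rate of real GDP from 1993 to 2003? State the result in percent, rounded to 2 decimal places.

47.00%

Real GDP 1993 = Nominal GDP 1993 = 12.13·115 + 18.78·289 + 47.38·660 + 36.63·689 = 63331.24.
Real GDP 2003 (at 1993 prices) = 12.13·124 + 18.78·486 + 47.38·1037 + 36.63·910 = 93097.56.
Real growth = 93097.56/63331.24 − 1 = 0.4700.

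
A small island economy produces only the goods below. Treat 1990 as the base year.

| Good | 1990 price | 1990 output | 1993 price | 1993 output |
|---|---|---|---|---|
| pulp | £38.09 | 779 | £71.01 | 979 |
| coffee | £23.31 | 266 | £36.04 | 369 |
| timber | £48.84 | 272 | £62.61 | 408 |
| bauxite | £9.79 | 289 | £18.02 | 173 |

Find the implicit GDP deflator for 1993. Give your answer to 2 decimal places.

165.13

Nominal GDP 1993 = 71.01·979 + 36.04·369 + 62.61·408 + 18.02·173 = 111479.89.
Real GDP 1993 (at 1990 prices) = 38.09·979 + 23.31·369 + 48.84·408 + 9.79·173 = 67511.89.
Deflator = Nominal/Real × 100 = 111479.89/67511.89 × 100 = 165.126.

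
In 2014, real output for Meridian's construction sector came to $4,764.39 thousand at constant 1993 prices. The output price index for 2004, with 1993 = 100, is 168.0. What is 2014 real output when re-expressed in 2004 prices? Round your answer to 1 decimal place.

Real output in 2004 prices = Real output in 1993 prices × (P_2004/P_1993) = 4764.39 × 1.680 = 8004.18.

$8,004.2 thousand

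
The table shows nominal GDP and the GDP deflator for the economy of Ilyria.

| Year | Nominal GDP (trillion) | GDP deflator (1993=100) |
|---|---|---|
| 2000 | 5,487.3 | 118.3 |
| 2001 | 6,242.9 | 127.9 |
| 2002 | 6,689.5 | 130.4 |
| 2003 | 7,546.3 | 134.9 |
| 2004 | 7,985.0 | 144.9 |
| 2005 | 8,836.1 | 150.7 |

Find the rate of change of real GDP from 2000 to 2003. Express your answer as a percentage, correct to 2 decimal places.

Real GDP 2000 = 5487.3/1.183 = 4638.46.
Real GDP 2003 = 7546.3/1.349 = 5594.00.
Change = 5594.00/4638.46 − 1 = 0.2060.

20.60%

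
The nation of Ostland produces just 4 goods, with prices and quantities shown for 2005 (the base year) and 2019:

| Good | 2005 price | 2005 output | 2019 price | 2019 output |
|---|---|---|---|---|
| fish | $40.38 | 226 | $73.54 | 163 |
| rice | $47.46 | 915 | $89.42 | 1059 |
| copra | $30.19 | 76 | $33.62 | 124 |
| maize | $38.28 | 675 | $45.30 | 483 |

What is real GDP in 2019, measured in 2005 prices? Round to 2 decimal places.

$79074.88

Real GDP 2019 = Σ (p_2005 × q_2019) = 40.38·163 + 47.46·1059 + 30.19·124 + 38.28·483 = 79074.88.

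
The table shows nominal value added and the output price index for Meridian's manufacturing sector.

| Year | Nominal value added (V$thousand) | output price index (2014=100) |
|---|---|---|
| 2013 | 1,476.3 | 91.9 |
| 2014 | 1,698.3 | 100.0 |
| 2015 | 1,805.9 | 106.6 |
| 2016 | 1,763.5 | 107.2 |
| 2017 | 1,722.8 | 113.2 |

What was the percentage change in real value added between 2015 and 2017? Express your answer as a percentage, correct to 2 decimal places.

Real value added 2015 = 1805.9/1.066 = 1694.09.
Real value added 2017 = 1722.8/1.132 = 1521.91.
Change = 1521.91/1694.09 − 1 = -0.1016.

-10.16%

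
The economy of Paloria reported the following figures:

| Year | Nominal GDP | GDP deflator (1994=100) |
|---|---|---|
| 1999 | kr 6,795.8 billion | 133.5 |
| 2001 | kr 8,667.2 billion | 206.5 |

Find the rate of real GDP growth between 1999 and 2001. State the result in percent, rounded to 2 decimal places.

Deflate each year: 1999 → 6795.8/1.335 = 5090.49; 2001 → 8667.2/2.065 = 4197.19.
So real GDP changed by 4197.19/5090.49 − 1 = -0.1755, i.e. -17.55%.

-17.55%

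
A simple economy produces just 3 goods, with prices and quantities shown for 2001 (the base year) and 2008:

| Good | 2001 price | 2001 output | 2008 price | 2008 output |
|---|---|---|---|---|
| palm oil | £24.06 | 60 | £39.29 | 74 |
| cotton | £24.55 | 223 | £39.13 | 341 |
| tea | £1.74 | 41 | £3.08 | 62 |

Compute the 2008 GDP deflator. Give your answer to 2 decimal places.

160.25

Nominal GDP 2008 = 39.29·74 + 39.13·341 + 3.08·62 = 16441.75.
Real GDP 2008 (at 2001 prices) = 24.06·74 + 24.55·341 + 1.74·62 = 10259.87.
Deflator = Nominal/Real × 100 = 16441.75/10259.87 × 100 = 160.253.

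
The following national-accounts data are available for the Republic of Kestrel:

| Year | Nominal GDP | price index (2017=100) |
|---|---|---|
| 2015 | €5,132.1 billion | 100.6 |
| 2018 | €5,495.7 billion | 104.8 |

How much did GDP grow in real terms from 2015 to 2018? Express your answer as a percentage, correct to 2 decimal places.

2.79%

Deflate each year: 2015 → 5132.1/1.006 = 5101.49; 2018 → 5495.7/1.048 = 5243.99.
So real GDP changed by 5243.99/5101.49 − 1 = 0.0279, i.e. 2.79%.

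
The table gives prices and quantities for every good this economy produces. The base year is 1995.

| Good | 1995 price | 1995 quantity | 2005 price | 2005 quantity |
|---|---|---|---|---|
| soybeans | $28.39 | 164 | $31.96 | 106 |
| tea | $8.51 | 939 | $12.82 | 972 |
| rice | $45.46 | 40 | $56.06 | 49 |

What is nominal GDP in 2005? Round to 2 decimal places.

$18595.74

Nominal GDP 2005 = Σ (p_2005 × q_2005) = 31.96·106 + 12.82·972 + 56.06·49 = 18595.74.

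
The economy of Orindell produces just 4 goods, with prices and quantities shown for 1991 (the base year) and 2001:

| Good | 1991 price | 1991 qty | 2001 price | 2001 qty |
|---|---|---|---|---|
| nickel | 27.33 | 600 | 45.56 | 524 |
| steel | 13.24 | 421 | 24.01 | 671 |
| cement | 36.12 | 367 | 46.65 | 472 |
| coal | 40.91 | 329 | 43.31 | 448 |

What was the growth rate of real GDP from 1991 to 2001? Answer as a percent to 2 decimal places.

Real GDP 1991 = Nominal GDP 1991 = 27.33·600 + 13.24·421 + 36.12·367 + 40.91·329 = 48687.47.
Real GDP 2001 (at 1991 prices) = 27.33·524 + 13.24·671 + 36.12·472 + 40.91·448 = 58581.28.
Real growth = 58581.28/48687.47 − 1 = 0.2032.

20.32%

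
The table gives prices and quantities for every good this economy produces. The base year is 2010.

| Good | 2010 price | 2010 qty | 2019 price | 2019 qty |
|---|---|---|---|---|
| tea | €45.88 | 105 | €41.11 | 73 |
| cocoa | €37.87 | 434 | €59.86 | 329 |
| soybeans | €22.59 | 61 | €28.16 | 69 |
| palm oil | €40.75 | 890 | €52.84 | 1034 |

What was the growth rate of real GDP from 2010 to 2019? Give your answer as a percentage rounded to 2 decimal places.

1.03%

Real GDP 2010 = Nominal GDP 2010 = 45.88·105 + 37.87·434 + 22.59·61 + 40.75·890 = 58898.47.
Real GDP 2019 (at 2010 prices) = 45.88·73 + 37.87·329 + 22.59·69 + 40.75·1034 = 59502.68.
Real growth = 59502.68/58898.47 − 1 = 0.0103.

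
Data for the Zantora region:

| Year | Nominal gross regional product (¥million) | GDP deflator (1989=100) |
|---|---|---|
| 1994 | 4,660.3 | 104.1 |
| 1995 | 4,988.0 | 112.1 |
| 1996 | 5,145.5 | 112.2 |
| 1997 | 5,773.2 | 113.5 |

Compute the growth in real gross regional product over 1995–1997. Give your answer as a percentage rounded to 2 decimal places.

14.31%

Real gross regional product 1995 = 4988.0/1.121 = 4449.60.
Real gross regional product 1997 = 5773.2/1.135 = 5086.52.
Change = 5086.52/4449.60 − 1 = 0.1431.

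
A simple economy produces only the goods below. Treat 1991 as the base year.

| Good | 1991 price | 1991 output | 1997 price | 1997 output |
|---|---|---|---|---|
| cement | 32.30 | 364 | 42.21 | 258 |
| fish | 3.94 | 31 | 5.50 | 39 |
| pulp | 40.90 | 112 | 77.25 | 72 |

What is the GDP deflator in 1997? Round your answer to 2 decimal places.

Nominal GDP 1997 = 42.21·258 + 5.50·39 + 77.25·72 = 16666.68.
Real GDP 1997 (at 1991 prices) = 32.30·258 + 3.94·39 + 40.90·72 = 11431.86.
Deflator = Nominal/Real × 100 = 16666.68/11431.86 × 100 = 145.791.

145.79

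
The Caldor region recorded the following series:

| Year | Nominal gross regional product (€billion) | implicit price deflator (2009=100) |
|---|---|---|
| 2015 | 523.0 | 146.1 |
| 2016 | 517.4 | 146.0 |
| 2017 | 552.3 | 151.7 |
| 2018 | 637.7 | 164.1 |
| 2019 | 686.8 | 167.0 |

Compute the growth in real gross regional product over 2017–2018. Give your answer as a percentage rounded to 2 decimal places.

Real gross regional product 2017 = 552.3/1.517 = 364.07.
Real gross regional product 2018 = 637.7/1.641 = 388.60.
Change = 388.60/364.07 − 1 = 0.0674.

6.74%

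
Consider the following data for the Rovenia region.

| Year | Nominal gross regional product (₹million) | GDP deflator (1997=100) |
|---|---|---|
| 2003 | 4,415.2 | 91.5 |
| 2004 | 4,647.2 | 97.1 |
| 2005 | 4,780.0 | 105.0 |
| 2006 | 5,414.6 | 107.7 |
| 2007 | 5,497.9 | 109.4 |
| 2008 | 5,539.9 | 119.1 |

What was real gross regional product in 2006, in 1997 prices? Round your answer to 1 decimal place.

Real gross regional product 2006 = 5414.6 / 1.077 = 5027.48.

₹5,027.5 million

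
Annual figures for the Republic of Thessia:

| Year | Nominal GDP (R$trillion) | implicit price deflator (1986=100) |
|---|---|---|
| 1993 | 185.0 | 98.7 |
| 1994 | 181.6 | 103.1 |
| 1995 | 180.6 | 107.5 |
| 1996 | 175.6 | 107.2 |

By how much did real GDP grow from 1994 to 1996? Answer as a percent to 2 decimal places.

Real GDP 1994 = 181.6/1.031 = 176.14.
Real GDP 1996 = 175.6/1.072 = 163.81.
Change = 163.81/176.14 − 1 = -0.0700.

-7.00%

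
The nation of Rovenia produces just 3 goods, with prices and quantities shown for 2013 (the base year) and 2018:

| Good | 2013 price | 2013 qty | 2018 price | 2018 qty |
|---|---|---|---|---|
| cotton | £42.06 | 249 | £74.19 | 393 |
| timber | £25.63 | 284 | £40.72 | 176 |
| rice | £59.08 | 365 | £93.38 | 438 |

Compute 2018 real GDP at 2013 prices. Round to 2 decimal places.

Real GDP 2018 = Σ (p_2013 × q_2018) = 42.06·393 + 25.63·176 + 59.08·438 = 46917.50.

£46917.50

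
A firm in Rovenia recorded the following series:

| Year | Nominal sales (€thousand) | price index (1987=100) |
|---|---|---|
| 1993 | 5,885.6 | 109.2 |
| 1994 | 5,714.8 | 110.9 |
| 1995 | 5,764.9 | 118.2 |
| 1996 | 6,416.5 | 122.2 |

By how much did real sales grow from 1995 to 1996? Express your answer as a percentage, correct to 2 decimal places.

7.66%

Real sales 1995 = 5764.9/1.182 = 4877.24.
Real sales 1996 = 6416.5/1.222 = 5250.82.
Change = 5250.82/4877.24 − 1 = 0.0766.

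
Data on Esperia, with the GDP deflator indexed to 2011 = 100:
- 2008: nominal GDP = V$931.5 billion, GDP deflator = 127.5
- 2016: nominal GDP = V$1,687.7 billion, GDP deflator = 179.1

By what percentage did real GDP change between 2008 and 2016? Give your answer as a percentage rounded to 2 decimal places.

Real GDP 2008 = 931.5 / 1.275 = 730.59.
Real GDP 2016 = 1687.7 / 1.791 = 942.32.
Real growth = 942.32 / 730.59 − 1 = 0.2898.

28.98%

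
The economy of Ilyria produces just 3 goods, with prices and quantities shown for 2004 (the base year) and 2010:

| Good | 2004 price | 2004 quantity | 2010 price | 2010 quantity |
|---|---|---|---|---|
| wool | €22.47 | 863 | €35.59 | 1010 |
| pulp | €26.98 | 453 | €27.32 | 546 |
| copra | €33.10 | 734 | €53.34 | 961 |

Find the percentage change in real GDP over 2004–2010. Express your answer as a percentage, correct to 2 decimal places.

Real GDP 2004 = Nominal GDP 2004 = 22.47·863 + 26.98·453 + 33.10·734 = 55908.95.
Real GDP 2010 (at 2004 prices) = 22.47·1010 + 26.98·546 + 33.10·961 = 69234.88.
Real growth = 69234.88/55908.95 − 1 = 0.2384.

23.84%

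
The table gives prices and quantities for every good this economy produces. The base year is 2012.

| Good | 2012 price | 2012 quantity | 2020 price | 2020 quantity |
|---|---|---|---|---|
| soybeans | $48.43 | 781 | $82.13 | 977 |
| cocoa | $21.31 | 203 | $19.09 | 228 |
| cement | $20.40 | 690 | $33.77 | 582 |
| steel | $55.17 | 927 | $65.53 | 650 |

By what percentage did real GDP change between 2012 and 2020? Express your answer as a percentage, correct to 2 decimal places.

Real GDP 2012 = Nominal GDP 2012 = 48.43·781 + 21.31·203 + 20.40·690 + 55.17·927 = 107368.35.
Real GDP 2020 (at 2012 prices) = 48.43·977 + 21.31·228 + 20.40·582 + 55.17·650 = 99908.09.
Real growth = 99908.09/107368.35 − 1 = -0.0695.

-6.95%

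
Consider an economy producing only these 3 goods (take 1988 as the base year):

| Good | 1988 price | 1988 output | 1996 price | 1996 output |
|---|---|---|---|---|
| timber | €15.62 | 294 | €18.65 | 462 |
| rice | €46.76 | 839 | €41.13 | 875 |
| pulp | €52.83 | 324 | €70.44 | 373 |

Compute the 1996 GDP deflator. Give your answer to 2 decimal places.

104.48

Nominal GDP 1996 = 18.65·462 + 41.13·875 + 70.44·373 = 70879.17.
Real GDP 1996 (at 1988 prices) = 15.62·462 + 46.76·875 + 52.83·373 = 67837.03.
Deflator = Nominal/Real × 100 = 70879.17/67837.03 × 100 = 104.484.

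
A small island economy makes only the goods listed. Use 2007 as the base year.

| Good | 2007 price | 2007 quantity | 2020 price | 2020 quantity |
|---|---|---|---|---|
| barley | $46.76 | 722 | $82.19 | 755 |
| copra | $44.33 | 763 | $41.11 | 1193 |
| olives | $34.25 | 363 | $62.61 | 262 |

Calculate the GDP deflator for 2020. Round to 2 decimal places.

Nominal GDP 2020 = 82.19·755 + 41.11·1193 + 62.61·262 = 127501.50.
Real GDP 2020 (at 2007 prices) = 46.76·755 + 44.33·1193 + 34.25·262 = 97162.99.
Deflator = Nominal/Real × 100 = 127501.50/97162.99 × 100 = 131.224.

131.22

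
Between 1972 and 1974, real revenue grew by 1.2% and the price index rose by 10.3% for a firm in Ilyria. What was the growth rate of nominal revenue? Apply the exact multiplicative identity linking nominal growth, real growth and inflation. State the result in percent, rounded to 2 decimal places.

11.62%

(1 + g_nom) = (1 + g_real)(1 + π) = 1.0120 × 1.1030 = 1.11624.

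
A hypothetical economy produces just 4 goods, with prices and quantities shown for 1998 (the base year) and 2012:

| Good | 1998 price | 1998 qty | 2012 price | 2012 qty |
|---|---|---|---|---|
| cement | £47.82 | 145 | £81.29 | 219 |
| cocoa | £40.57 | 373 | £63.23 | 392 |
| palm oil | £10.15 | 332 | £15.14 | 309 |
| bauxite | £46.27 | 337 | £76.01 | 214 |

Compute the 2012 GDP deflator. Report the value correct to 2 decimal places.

161.19

Nominal GDP 2012 = 81.29·219 + 63.23·392 + 15.14·309 + 76.01·214 = 63533.07.
Real GDP 2012 (at 1998 prices) = 47.82·219 + 40.57·392 + 10.15·309 + 46.27·214 = 39414.15.
Deflator = Nominal/Real × 100 = 63533.07/39414.15 × 100 = 161.194.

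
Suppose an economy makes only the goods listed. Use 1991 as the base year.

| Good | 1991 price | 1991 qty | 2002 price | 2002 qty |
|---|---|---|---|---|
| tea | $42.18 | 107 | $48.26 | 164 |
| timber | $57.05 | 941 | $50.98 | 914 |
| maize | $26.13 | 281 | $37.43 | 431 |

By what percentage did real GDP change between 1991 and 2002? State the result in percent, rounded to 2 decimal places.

Real GDP 1991 = Nominal GDP 1991 = 42.18·107 + 57.05·941 + 26.13·281 = 65539.84.
Real GDP 2002 (at 1991 prices) = 42.18·164 + 57.05·914 + 26.13·431 = 70323.25.
Real growth = 70323.25/65539.84 − 1 = 0.0730.

7.30%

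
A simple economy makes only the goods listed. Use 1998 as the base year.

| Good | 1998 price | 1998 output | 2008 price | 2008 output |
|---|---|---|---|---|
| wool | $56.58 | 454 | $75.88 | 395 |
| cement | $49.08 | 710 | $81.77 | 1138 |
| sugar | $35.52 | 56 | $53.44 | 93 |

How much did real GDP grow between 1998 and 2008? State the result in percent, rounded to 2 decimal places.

30.36%

Real GDP 1998 = Nominal GDP 1998 = 56.58·454 + 49.08·710 + 35.52·56 = 62523.24.
Real GDP 2008 (at 1998 prices) = 56.58·395 + 49.08·1138 + 35.52·93 = 81505.50.
Real growth = 81505.50/62523.24 − 1 = 0.3036.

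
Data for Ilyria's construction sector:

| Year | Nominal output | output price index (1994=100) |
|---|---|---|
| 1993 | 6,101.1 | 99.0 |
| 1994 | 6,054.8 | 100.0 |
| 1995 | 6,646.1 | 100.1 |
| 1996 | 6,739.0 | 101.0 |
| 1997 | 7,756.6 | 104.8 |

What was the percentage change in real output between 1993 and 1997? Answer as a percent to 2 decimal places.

Real output 1993 = 6101.1/0.990 = 6162.73.
Real output 1997 = 7756.6/1.048 = 7401.34.
Change = 7401.34/6162.73 − 1 = 0.2010.

20.10%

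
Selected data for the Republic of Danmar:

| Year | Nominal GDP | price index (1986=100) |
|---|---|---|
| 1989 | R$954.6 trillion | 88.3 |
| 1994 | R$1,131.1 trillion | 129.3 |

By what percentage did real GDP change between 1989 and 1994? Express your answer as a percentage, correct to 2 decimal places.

Real GDP 1989 = 954.6 / 0.883 = 1081.09.
Real GDP 1994 = 1131.1 / 1.293 = 874.79.
Real growth = 874.79 / 1081.09 − 1 = -0.1908.

-19.08%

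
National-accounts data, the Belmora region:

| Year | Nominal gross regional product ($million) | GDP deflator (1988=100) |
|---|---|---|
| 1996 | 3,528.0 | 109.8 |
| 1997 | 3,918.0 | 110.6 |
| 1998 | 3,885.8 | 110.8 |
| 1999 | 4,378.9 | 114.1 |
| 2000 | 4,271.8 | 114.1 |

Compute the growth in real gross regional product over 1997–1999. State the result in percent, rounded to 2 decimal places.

Real gross regional product 1997 = 3918.0/1.106 = 3542.50.
Real gross regional product 1999 = 4378.9/1.141 = 3837.77.
Change = 3837.77/3542.50 − 1 = 0.0834.

8.34%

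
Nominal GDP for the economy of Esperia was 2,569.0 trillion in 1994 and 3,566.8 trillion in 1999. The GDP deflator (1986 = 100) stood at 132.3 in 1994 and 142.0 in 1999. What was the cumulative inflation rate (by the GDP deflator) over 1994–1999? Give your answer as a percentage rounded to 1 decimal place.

7.3%

Price-level change = 142.0 / 132.3 − 1 = 0.0733.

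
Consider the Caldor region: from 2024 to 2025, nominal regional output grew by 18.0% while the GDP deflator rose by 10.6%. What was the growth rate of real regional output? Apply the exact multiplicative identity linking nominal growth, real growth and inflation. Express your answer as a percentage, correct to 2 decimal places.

(1 + g_nom) = (1 + g_real)(1 + π), so g_real = 1.1800 / 1.1060 − 1 = 0.06691.

6.69%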